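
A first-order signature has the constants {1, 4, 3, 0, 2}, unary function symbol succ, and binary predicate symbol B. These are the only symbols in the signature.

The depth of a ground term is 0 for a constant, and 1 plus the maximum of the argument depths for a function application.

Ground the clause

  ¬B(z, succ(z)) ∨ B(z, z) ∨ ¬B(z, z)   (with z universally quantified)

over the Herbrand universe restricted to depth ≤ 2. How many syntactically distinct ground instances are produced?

Ground terms of depth ≤ 2:
  Write N_k for the number of ground terms of depth ≤ k. A term of depth ≤ k is either a constant or a function symbol applied to arguments of depth ≤ k−1, so N_k = 5 + N_{k-1}.
  N_0 = 5
  N_1 = 5 + 5 = 10
  N_2 = 5 + 10 = 15
So there are 15 ground terms available for substitution.
There is 1 variable to instantiate (z),  occurring in at least one literal, so different choices give different ground instances.
Number of ground instances = 15.

15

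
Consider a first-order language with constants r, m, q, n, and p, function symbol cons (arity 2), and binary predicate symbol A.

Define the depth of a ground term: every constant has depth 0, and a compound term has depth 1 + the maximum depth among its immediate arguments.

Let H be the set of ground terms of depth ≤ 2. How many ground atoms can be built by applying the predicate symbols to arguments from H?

819025

First count ground terms of depth ≤ 2.
Let N_k = |{terms of depth ≤ k}|. Then N_0 = 5 and N_k = 5 + N_{k-1}^2 for k ≥ 1 (one summand per function symbol, arity giving the exponent).
N_0 = 5
N_1 = 5 + 5^2 = 30
N_2 = 5 + 30^2 = 905
So |H| = 905.
Ground atoms are formed by filling each argument slot of a predicate with a term from H, so an r-ary predicate gives |H|^r atoms:
  A: 905^2 = 819025
Total ground atoms: 819025.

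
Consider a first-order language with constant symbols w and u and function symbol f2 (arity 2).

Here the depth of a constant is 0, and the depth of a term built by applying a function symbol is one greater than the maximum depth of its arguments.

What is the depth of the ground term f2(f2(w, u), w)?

2

depth(f2(w, u)) = 1 + max(0, 0) = 1
depth(f2(f2(w, u), w)) = 1 + max(1, 0) = 2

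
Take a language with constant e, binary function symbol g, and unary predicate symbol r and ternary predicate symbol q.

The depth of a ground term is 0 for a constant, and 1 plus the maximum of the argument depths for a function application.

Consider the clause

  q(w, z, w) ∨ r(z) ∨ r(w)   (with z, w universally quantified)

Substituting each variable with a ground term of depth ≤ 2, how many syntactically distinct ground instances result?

Ground terms of depth ≤ 2:
  If N_k denotes the number of depth-≤k ground terms, the 1 constant gives N_0 = 1, and each function symbol of arity r contributes N_{k-1}^r new terms at level k: N_k = 1 + N_{k-1}^2.
  N_0 = 1
  N_1 = 1 + 1^2 = 2
  N_2 = 1 + 2^2 = 5
  Explicitly: e, g(e, e), g(e, g(e, e)), g(g(e, e), e), g(g(e, e), g(e, e)).
So there are 5 ground terms available for substitution.
Each of z, w ranges independently over the available ground terms, and distinct assignments produce distinct instances.
Number of ground instances = 5^2 = 25.

25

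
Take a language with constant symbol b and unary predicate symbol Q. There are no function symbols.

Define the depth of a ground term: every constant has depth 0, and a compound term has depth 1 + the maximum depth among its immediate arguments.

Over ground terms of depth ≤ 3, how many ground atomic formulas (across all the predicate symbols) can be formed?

1

First count ground terms of depth ≤ 3.
With no function symbols every ground term is a constant, so there is exactly 1 ground term at every depth bound.
N_0 = 1
N_1 = 1
N_2 = 1
N_3 = 1
So |H| = 1.
A ground atom is a predicate applied to a tuple of terms from H, so the count is the sum over predicates of |H|^arity:
  Q: 1
Total ground atoms: 1.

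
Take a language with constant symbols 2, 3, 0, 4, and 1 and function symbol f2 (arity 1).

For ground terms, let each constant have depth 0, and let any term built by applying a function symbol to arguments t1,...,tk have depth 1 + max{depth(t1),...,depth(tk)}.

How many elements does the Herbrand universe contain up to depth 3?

20

Write N_k for the number of ground terms of depth ≤ k. A term of depth ≤ k is either a constant or a function symbol applied to arguments of depth ≤ k−1, so N_k = 5 + N_{k-1}.
N_0 = 5
N_1 = 5 + 5 = 10
N_2 = 5 + 10 = 15
N_3 = 5 + 15 = 20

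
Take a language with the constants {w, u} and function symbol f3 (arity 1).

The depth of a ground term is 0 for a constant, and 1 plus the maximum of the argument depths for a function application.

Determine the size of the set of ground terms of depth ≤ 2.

Let N_k count ground terms of depth at most k. Each non-constant term of depth ≤ k is some function symbol applied to depth-≤(k−1) arguments, giving N_k = 2 + N_{k-1}.
N_0 = 2
N_1 = 2 + 2 = 4
N_2 = 2 + 4 = 6

6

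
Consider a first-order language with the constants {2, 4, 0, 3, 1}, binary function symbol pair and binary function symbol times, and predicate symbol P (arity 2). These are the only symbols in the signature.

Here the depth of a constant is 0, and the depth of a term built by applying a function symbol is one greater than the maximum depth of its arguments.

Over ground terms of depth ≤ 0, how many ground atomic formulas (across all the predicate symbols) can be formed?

First count ground terms of depth ≤ 0.
Let N_k = |{terms of depth ≤ k}|. Then N_0 = 5 and N_k = 5 + N_{k-1}^2 + N_{k-1}^2 for k ≥ 1 (one summand per function symbol, arity giving the exponent).
N_0 = 5
So |H| = 5.
Ground atoms are formed by filling each argument slot of a predicate with a term from H, so an r-ary predicate gives |H|^r atoms:
  P: 5^2 = 25
Total ground atoms: 25.

25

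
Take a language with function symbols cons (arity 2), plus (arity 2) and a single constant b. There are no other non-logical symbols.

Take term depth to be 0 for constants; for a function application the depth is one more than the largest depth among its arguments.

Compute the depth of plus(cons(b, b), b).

2

depth(cons(b, b)) = 1 + max(0, 0) = 1
depth(plus(cons(b, b), b)) = 1 + max(1, 0) = 2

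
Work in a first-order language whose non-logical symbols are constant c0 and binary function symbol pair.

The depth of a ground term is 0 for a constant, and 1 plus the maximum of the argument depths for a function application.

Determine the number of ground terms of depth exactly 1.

Count level by level. With function symbols pair/2, the terms of depth ≤ k are the 1 constant together with each function applied to depth-≤(k−1) tuples, so N_k = 1 + N_{k-1}^2.
N_0 = 1
N_1 = 1 + 1^2 = 2
Terms of depth exactly 1: N_1 − N_0 = 2 − 1 = 1.

1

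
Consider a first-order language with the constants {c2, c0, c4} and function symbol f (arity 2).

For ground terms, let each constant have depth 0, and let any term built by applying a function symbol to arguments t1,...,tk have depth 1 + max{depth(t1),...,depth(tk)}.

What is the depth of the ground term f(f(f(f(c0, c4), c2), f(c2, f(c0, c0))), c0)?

depth(f(c0, c4)) = 1 + max(0, 0) = 1
depth(f(f(c0, c4), c2)) = 1 + max(1, 0) = 2
depth(f(c0, c0)) = 1 + max(0, 0) = 1
depth(f(c2, f(c0, c0))) = 1 + max(0, 1) = 2
depth(f(f(f(c0, c4), c2), f(c2, f(c0, c0)))) = 1 + max(2, 2) = 3
depth(f(f(f(f(c0, c4), c2), f(c2, f(c0, c0))), c0)) = 1 + max(3, 0) = 4

4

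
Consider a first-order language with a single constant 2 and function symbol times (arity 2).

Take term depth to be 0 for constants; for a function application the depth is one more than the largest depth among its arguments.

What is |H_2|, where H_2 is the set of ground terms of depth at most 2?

5

If N_k denotes the number of depth-≤k ground terms, the 1 constant gives N_0 = 1, and each function symbol of arity r contributes N_{k-1}^r new terms at level k: N_k = 1 + N_{k-1}^2.
N_0 = 1
N_1 = 1 + 1^2 = 2
N_2 = 1 + 2^2 = 5
Explicitly: 2, times(2, 2), times(2, times(2, 2)), times(times(2, 2), 2), times(times(2, 2), times(2, 2)).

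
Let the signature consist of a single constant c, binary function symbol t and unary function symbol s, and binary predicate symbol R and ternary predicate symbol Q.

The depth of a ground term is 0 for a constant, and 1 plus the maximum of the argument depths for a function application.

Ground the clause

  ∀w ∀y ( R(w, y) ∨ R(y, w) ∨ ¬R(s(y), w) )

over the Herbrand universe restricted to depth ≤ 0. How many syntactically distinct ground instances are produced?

1

Ground terms of depth ≤ 0:
  If N_k denotes the number of depth-≤k ground terms, the 1 constant gives N_0 = 1, and each function symbol of arity r contributes N_{k-1}^r new terms at level k: N_k = 1 + N_{k-1}^2 + N_{k-1}.
  N_0 = 1
  Explicitly: c.
So there is exactly 1 ground term available for substitution.
There are 2 variables to instantiate (w, y), each occurring in at least one literal, so different choices give different ground instances.
Number of ground instances = 1^2 = 1.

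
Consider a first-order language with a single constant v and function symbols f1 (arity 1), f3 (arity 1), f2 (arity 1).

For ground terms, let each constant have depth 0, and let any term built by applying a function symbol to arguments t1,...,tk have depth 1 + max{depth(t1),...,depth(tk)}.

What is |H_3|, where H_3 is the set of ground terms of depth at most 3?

40

Count level by level. With function symbols f1/1, f3/1, f2/1, the terms of depth ≤ k are the 1 constant together with each function applied to depth-≤(k−1) tuples, so N_k = 1 + N_{k-1} + N_{k-1} + N_{k-1}.
N_0 = 1
N_1 = 1 + 1 + 1 + 1 = 4
N_2 = 1 + 4 + 4 + 4 = 13
N_3 = 1 + 13 + 13 + 13 = 40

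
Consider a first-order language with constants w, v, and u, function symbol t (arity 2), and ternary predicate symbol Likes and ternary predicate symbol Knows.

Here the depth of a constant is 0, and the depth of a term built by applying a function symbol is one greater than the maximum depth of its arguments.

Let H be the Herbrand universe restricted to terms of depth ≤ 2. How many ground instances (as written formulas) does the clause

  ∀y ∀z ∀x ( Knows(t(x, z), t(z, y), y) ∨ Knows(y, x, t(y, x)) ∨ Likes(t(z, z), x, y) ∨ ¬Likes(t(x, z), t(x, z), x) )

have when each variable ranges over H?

3176523

Ground terms of depth ≤ 2:
  Let N_k = |{terms of depth ≤ k}|. Then N_0 = 3 and N_k = 3 + N_{k-1}^2 for k ≥ 1 (one summand per function symbol, arity giving the exponent).
  N_0 = 3
  N_1 = 3 + 3^2 = 12
  N_2 = 3 + 12^2 = 147
So there are 147 ground terms available for substitution.
There are 3 variables to instantiate (y, z, x), each occurring in at least one literal, so different choices give different ground instances.
Number of ground instances = 147^3 = 3176523.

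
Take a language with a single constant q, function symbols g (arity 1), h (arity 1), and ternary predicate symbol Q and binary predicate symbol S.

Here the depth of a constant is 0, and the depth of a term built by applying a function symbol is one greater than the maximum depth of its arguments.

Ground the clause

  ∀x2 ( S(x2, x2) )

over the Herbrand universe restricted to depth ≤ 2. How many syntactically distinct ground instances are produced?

Ground terms of depth ≤ 2:
  Let N_k = |{terms of depth ≤ k}|. Then N_0 = 1 and N_k = 1 + N_{k-1} + N_{k-1} for k ≥ 1 (one summand per function symbol, arity giving the exponent).
  N_0 = 1
  N_1 = 1 + 1 + 1 = 3
  N_2 = 1 + 3 + 3 = 7
So there are 7 ground terms available for substitution.
The body mentions the single quantified variable x2; since ground terms form a free algebra, no two substitutions collapse to the same formula.
Number of ground instances = 7.

7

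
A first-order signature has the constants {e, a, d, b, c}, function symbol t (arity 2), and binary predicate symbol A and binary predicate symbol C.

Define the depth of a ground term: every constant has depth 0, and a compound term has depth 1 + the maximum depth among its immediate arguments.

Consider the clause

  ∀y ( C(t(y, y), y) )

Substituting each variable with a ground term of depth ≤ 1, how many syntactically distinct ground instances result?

Ground terms of depth ≤ 1:
  Count level by level. With function symbols t/2, the terms of depth ≤ k are the 5 constants together with each function applied to depth-≤(k−1) tuples, so N_k = 5 + N_{k-1}^2.
  N_0 = 5
  N_1 = 5 + 5^2 = 30
So there are 30 ground terms available for substitution.
The variable y ranges independently over the available ground terms, and distinct assignments produce distinct instances.
Number of ground instances = 30.

30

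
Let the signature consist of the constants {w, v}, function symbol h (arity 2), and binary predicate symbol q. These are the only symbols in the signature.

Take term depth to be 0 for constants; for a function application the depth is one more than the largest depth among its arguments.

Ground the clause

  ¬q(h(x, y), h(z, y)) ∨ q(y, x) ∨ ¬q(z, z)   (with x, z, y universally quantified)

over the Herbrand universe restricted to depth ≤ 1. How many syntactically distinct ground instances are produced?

216

Ground terms of depth ≤ 1:
  Count level by level. With function symbols h/2, the terms of depth ≤ k are the 2 constants together with each function applied to depth-≤(k−1) tuples, so N_k = 2 + N_{k-1}^2.
  N_0 = 2
  N_1 = 2 + 2^2 = 6
So there are 6 ground terms available for substitution.
The clause has 3 distinct variables (x, z, y), each appearing in the body. In the free term algebra distinct substitutions yield syntactically distinct ground instances.
Number of ground instances = 6^3 = 216.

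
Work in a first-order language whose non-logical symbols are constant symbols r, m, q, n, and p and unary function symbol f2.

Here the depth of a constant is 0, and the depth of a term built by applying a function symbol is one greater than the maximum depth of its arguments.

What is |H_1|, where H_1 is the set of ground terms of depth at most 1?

10

Let N_k = |{terms of depth ≤ k}|. Then N_0 = 5 and N_k = 5 + N_{k-1} for k ≥ 1 (one summand per function symbol, arity giving the exponent).
N_0 = 5
N_1 = 5 + 5 = 10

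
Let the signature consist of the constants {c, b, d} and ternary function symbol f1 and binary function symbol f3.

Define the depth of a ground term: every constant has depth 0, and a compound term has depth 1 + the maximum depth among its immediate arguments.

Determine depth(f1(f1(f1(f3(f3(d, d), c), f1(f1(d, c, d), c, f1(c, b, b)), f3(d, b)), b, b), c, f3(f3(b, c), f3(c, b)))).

5

depth(f3(d, d)) = 1 + max(0, 0) = 1
depth(f3(f3(d, d), c)) = 1 + max(1, 0) = 2
depth(f1(d, c, d)) = 1 + max(0, 0, 0) = 1
depth(f1(c, b, b)) = 1 + max(0, 0, 0) = 1
depth(f1(f1(d, c, d), c, f1(c, b, b))) = 1 + max(1, 0, 1) = 2
depth(f3(d, b)) = 1 + max(0, 0) = 1
depth(f1(f3(f3(d, d), c), f1(f1(d, c, d), c, f1(c, b, b)), f3(d, b))) = 1 + max(2, 2, 1) = 3
depth(f1(f1(f3(f3(d, d), c), f1(f1(d, c, d), c, f1(c, b, b)), f3(d, b)), b, b)) = 1 + max(3, 0, 0) = 4
depth(f3(b, c)) = 1 + max(0, 0) = 1
depth(f3(c, b)) = 1 + max(0, 0) = 1
depth(f3(f3(b, c), f3(c, b))) = 1 + max(1, 1) = 2
depth(f1(f1(f1(f3(f3(d, d), c), f1(f1(d, c, d), c, f1(c, b, b)), f3(d, b)), b, b), c, f3(f3(b, c), f3(c, b)))) = 1 + max(4, 0, 2) = 5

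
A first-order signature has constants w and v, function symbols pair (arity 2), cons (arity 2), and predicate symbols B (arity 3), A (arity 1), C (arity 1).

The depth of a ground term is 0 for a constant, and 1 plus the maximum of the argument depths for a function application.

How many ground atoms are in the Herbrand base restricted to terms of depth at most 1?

1020

First count ground terms of depth ≤ 1.
If N_k denotes the number of depth-≤k ground terms, the 2 constants give N_0 = 2, and each function symbol of arity r contributes N_{k-1}^r new terms at level k: N_k = 2 + N_{k-1}^2 + N_{k-1}^2.
N_0 = 2
N_1 = 2 + 2^2 + 2^2 = 10
Explicitly: w, v, pair(w, w), pair(w, v), pair(v, w), pair(v, v), cons(w, w), cons(w, v), cons(v, w), cons(v, v).
So |H| = 10.
Ground atoms are formed by filling each argument slot of a predicate with a term from H, so an r-ary predicate gives |H|^r atoms:
  B: 10^3 = 1000;  A: 10;  C: 10
Total ground atoms: 1000 + 10 + 10 = 1020.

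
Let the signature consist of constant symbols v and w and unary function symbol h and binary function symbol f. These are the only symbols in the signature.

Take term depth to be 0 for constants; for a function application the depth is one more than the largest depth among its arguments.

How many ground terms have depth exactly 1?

Write N_k for the number of ground terms of depth ≤ k. A term of depth ≤ k is either a constant or a function symbol applied to arguments of depth ≤ k−1, so N_k = 2 + N_{k-1} + N_{k-1}^2.
N_0 = 2
N_1 = 2 + 2 + 2^2 = 8
Terms of depth exactly 1: N_1 − N_0 = 8 − 2 = 6.

6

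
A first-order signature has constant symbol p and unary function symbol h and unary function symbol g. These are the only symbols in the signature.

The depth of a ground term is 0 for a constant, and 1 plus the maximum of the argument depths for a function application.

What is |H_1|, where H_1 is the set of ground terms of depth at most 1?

3

Count level by level. With function symbols h/1, g/1, the terms of depth ≤ k are the 1 constant together with each function applied to depth-≤(k−1) tuples, so N_k = 1 + N_{k-1} + N_{k-1}.
N_0 = 1
N_1 = 1 + 1 + 1 = 3
Explicitly: p, h(p), g(p).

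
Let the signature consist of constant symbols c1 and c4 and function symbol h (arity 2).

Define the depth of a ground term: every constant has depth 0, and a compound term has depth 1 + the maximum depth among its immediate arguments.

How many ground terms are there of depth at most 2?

38

If N_k denotes the number of depth-≤k ground terms, the 2 constants give N_0 = 2, and each function symbol of arity r contributes N_{k-1}^r new terms at level k: N_k = 2 + N_{k-1}^2.
N_0 = 2
N_1 = 2 + 2^2 = 6
N_2 = 2 + 6^2 = 38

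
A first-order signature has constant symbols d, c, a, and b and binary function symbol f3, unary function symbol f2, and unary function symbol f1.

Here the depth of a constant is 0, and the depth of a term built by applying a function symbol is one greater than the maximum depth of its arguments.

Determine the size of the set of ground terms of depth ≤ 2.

844

If N_k denotes the number of depth-≤k ground terms, the 4 constants give N_0 = 4, and each function symbol of arity r contributes N_{k-1}^r new terms at level k: N_k = 4 + N_{k-1}^2 + N_{k-1} + N_{k-1}.
N_0 = 4
N_1 = 4 + 4^2 + 4 + 4 = 28
N_2 = 4 + 28^2 + 28 + 28 = 844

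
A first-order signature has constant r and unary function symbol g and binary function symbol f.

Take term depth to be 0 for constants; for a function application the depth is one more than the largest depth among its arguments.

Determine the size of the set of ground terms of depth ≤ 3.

Let N_k = |{terms of depth ≤ k}|. Then N_0 = 1 and N_k = 1 + N_{k-1} + N_{k-1}^2 for k ≥ 1 (one summand per function symbol, arity giving the exponent).
N_0 = 1
N_1 = 1 + 1 + 1^2 = 3
N_2 = 1 + 3 + 3^2 = 13
N_3 = 1 + 13 + 13^2 = 183

183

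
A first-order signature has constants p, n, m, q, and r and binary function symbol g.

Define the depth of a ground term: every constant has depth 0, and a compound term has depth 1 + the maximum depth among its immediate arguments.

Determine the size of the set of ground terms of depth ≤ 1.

Let N_k count ground terms of depth at most k. Each non-constant term of depth ≤ k is some function symbol applied to depth-≤(k−1) arguments, giving N_k = 5 + N_{k-1}^2.
N_0 = 5
N_1 = 5 + 5^2 = 30

30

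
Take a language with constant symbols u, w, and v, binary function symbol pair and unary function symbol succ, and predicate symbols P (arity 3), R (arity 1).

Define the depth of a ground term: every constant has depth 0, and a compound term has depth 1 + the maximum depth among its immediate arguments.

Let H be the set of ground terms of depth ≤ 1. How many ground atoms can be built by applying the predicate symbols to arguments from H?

3390

First count ground terms of depth ≤ 1.
Let N_k = |{terms of depth ≤ k}|. Then N_0 = 3 and N_k = 3 + N_{k-1}^2 + N_{k-1} for k ≥ 1 (one summand per function symbol, arity giving the exponent).
N_0 = 3
N_1 = 3 + 3^2 + 3 = 15
So |H| = 15.
Each predicate of arity r yields |H|^r ground atoms (one per choice of an r-tuple from H):
  P: 15^3 = 3375;  R: 15
Total ground atoms: 3375 + 15 = 3390.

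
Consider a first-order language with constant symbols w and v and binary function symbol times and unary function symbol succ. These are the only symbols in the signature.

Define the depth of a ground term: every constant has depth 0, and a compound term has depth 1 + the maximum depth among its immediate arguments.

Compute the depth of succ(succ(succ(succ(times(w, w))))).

depth(times(w, w)) = 1 + max(0, 0) = 1
depth(succ(times(w, w))) = 1 + depth(times(w, w)) = 1 + 1 = 2
depth(succ(succ(times(w, w)))) = 1 + depth(succ(times(w, w))) = 1 + 2 = 3
depth(succ(succ(succ(times(w, w))))) = 1 + depth(succ(succ(times(w, w)))) = 1 + 3 = 4
depth(succ(succ(succ(succ(times(w, w)))))) = 1 + depth(succ(succ(succ(times(w, w))))) = 1 + 4 = 5

5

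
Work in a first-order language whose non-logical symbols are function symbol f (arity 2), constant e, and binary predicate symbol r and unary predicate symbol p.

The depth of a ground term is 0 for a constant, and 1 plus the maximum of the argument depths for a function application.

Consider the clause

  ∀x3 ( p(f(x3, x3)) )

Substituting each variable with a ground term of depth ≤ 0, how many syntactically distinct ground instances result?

Ground terms of depth ≤ 0:
  If N_k denotes the number of depth-≤k ground terms, the 1 constant gives N_0 = 1, and each function symbol of arity r contributes N_{k-1}^r new terms at level k: N_k = 1 + N_{k-1}^2.
  N_0 = 1
  Explicitly: e.
So there is exactly 1 ground term available for substitution.
The body mentions the single quantified variable x3; since ground terms form a free algebra, no two substitutions collapse to the same formula.
Number of ground instances = 1.

1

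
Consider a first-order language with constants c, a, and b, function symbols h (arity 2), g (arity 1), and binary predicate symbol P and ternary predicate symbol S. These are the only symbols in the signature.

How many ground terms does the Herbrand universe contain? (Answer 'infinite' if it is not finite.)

The signature has at least one function symbol (h, arity 2) and at least one constant (c).
Iterating h gives infinitely many distinct ground terms: c, h(c, c), h(h(c, c), h(c, c)), ...
So the Herbrand universe is infinite.

infinite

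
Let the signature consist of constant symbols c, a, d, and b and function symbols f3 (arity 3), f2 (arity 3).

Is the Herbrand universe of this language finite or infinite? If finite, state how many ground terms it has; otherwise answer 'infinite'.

infinite

The signature has at least one function symbol (f3, arity 3) and at least one constant (c).
Iterating f3 gives infinitely many distinct ground terms: c, f3(c, c, c), f3(f3(c, c, c), f3(c, c, c), f3(c, c, c)), ...
So the Herbrand universe is infinite.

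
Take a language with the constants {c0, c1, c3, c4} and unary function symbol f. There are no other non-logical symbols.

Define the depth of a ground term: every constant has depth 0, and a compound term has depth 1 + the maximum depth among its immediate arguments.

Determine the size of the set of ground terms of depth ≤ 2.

12

Let N_k = |{terms of depth ≤ k}|. Then N_0 = 4 and N_k = 4 + N_{k-1} for k ≥ 1 (one summand per function symbol, arity giving the exponent).
N_0 = 4
N_1 = 4 + 4 = 8
N_2 = 4 + 8 = 12
Explicitly: c0, c1, c3, c4, f(c0), f(c1), f(c3), f(c4), f(f(c0)), f(f(c1)), f(f(c3)), f(f(c4)).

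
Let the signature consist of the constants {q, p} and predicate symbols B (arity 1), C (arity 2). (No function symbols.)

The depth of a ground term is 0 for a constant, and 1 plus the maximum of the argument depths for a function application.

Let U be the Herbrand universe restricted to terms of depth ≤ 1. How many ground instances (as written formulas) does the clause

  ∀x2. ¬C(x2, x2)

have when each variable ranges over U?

2

Ground terms of depth ≤ 1:
  With no function symbols every ground term is a constant, so there are exactly 2 ground terms at every depth bound.
  N_0 = 2
  N_1 = 2
  Explicitly: q, p.
So there are 2 ground terms available for substitution.
The clause has 1 distinct variable (x2), which appears in the body. In the free term algebra distinct substitutions yield syntactically distinct ground instances.
Number of ground instances = 2.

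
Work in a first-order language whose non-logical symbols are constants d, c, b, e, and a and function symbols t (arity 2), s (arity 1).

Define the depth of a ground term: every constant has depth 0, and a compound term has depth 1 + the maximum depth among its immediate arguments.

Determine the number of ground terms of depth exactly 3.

1600230

Write N_k for the number of ground terms of depth ≤ k. A term of depth ≤ k is either a constant or a function symbol applied to arguments of depth ≤ k−1, so N_k = 5 + N_{k-1}^2 + N_{k-1}.
N_0 = 5
N_1 = 5 + 5^2 + 5 = 35
N_2 = 5 + 35^2 + 35 = 1265
N_3 = 5 + 1265^2 + 1265 = 1601495
Terms of depth exactly 3: N_3 − N_2 = 1601495 − 1265 = 1600230.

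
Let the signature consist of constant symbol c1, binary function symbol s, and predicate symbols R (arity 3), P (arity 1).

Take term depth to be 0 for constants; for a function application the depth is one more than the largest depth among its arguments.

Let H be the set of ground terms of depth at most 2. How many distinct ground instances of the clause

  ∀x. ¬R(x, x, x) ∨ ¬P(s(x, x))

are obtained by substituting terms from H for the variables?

Ground terms of depth ≤ 2:
  Let N_k count ground terms of depth at most k. Each non-constant term of depth ≤ k is some function symbol applied to depth-≤(k−1) arguments, giving N_k = 1 + N_{k-1}^2.
  N_0 = 1
  N_1 = 1 + 1^2 = 2
  N_2 = 1 + 2^2 = 5
  Explicitly: c1, s(c1, c1), s(c1, s(c1, c1)), s(s(c1, c1), c1), s(s(c1, c1), s(c1, c1)).
So there are 5 ground terms available for substitution.
The body mentions the single quantified variable x; since ground terms form a free algebra, no two substitutions collapse to the same formula.
Number of ground instances = 5.

5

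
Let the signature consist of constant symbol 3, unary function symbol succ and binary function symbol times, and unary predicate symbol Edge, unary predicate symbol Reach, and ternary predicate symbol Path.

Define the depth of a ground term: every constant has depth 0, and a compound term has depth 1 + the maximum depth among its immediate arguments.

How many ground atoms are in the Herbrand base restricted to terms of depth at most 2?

First count ground terms of depth ≤ 2.
Let N_k count ground terms of depth at most k. Each non-constant term of depth ≤ k is some function symbol applied to depth-≤(k−1) arguments, giving N_k = 1 + N_{k-1} + N_{k-1}^2.
N_0 = 1
N_1 = 1 + 1 + 1^2 = 3
N_2 = 1 + 3 + 3^2 = 13
So |H| = 13.
Each predicate of arity r yields |H|^r ground atoms (one per choice of an r-tuple from H):
  Edge: 13;  Reach: 13;  Path: 13^3 = 2197
Total ground atoms: 13 + 13 + 2197 = 2223.

2223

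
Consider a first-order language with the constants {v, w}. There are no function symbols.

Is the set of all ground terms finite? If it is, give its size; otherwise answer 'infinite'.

There are no function symbols, so every ground term is one of the 2 constants.
The Herbrand universe is {v, w}, which is finite with 2 elements.

2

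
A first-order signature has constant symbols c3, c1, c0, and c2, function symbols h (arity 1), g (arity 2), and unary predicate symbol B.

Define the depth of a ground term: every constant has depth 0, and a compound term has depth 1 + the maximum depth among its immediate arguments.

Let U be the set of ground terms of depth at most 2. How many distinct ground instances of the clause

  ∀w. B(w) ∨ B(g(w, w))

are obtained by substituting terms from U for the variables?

604

Ground terms of depth ≤ 2:
  Write N_k for the number of ground terms of depth ≤ k. A term of depth ≤ k is either a constant or a function symbol applied to arguments of depth ≤ k−1, so N_k = 4 + N_{k-1} + N_{k-1}^2.
  N_0 = 4
  N_1 = 4 + 4 + 4^2 = 24
  N_2 = 4 + 24 + 24^2 = 604
So there are 604 ground terms available for substitution.
There is 1 variable to instantiate (w),  occurring in at least one literal, so different choices give different ground instances.
Number of ground instances = 604.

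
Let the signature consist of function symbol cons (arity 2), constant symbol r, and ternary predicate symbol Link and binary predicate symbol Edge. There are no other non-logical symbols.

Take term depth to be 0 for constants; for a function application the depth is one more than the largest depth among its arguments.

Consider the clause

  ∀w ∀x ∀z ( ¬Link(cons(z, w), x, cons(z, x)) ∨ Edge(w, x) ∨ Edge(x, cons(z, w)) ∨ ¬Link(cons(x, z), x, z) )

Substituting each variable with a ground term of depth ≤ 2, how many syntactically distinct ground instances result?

125

Ground terms of depth ≤ 2:
  If N_k denotes the number of depth-≤k ground terms, the 1 constant gives N_0 = 1, and each function symbol of arity r contributes N_{k-1}^r new terms at level k: N_k = 1 + N_{k-1}^2.
  N_0 = 1
  N_1 = 1 + 1^2 = 2
  N_2 = 1 + 2^2 = 5
  Explicitly: r, cons(r, r), cons(r, cons(r, r)), cons(cons(r, r), r), cons(cons(r, r), cons(r, r)).
So there are 5 ground terms available for substitution.
The body mentions every one of the 3 quantified variables; since ground terms form a free algebra, no two substitutions collapse to the same formula.
Number of ground instances = 5^3 = 125.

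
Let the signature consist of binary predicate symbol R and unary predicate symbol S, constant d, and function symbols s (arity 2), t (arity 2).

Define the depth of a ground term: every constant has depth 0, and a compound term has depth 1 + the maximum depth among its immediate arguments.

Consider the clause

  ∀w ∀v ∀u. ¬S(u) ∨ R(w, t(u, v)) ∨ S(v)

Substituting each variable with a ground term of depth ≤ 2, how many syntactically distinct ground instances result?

6859

Ground terms of depth ≤ 2:
  Count level by level. With function symbols s/2, t/2, the terms of depth ≤ k are the 1 constant together with each function applied to depth-≤(k−1) tuples, so N_k = 1 + N_{k-1}^2 + N_{k-1}^2.
  N_0 = 1
  N_1 = 1 + 1^2 + 1^2 = 3
  N_2 = 1 + 3^2 + 3^2 = 19
So there are 19 ground terms available for substitution.
The clause has 3 distinct variables (w, v, u), each appearing in the body. In the free term algebra distinct substitutions yield syntactically distinct ground instances.
Number of ground instances = 19^3 = 6859.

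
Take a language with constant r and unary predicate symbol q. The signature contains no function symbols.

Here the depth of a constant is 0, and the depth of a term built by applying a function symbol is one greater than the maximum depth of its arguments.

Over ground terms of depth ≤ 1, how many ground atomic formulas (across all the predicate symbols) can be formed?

First count ground terms of depth ≤ 1.
With no function symbols every ground term is a constant, so there is exactly 1 ground term at every depth bound.
N_0 = 1
N_1 = 1
Explicitly: r.
So |H| = 1.
For each predicate symbol, the number of ground atoms is |H| raised to its arity; summing:
  q: 1
Total ground atoms: 1.

1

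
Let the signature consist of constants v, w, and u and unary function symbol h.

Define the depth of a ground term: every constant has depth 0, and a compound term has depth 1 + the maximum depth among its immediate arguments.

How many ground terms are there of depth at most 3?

If N_k denotes the number of depth-≤k ground terms, the 3 constants give N_0 = 3, and each function symbol of arity r contributes N_{k-1}^r new terms at level k: N_k = 3 + N_{k-1}.
N_0 = 3
N_1 = 3 + 3 = 6
N_2 = 3 + 6 = 9
N_3 = 3 + 9 = 12

12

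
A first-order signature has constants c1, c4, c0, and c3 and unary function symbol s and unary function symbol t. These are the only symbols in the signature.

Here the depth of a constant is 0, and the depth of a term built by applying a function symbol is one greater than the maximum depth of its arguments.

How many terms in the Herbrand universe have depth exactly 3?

Count level by level. With function symbols s/1, t/1, the terms of depth ≤ k are the 4 constants together with each function applied to depth-≤(k−1) tuples, so N_k = 4 + N_{k-1} + N_{k-1}.
N_0 = 4
N_1 = 4 + 4 + 4 = 12
N_2 = 4 + 12 + 12 = 28
N_3 = 4 + 28 + 28 = 60
Terms of depth exactly 3: N_3 − N_2 = 60 − 28 = 32.

32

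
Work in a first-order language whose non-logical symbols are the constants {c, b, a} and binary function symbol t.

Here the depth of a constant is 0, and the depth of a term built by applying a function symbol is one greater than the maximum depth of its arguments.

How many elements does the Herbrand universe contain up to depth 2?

If N_k denotes the number of depth-≤k ground terms, the 3 constants give N_0 = 3, and each function symbol of arity r contributes N_{k-1}^r new terms at level k: N_k = 3 + N_{k-1}^2.
N_0 = 3
N_1 = 3 + 3^2 = 12
N_2 = 3 + 12^2 = 147

147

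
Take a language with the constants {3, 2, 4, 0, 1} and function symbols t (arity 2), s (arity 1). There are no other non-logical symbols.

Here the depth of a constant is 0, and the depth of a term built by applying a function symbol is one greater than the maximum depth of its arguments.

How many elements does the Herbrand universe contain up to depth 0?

Write N_k for the number of ground terms of depth ≤ k. A term of depth ≤ k is either a constant or a function symbol applied to arguments of depth ≤ k−1, so N_k = 5 + N_{k-1}^2 + N_{k-1}.
N_0 = 5
Explicitly: 3, 2, 4, 0, 1.

5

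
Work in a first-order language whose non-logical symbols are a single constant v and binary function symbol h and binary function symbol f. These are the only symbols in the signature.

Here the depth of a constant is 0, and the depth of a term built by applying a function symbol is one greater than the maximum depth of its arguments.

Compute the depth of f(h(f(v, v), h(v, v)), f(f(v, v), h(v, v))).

3

depth(f(v, v)) = 1 + max(0, 0) = 1
depth(h(v, v)) = 1 + max(0, 0) = 1
depth(h(f(v, v), h(v, v))) = 1 + max(1, 1) = 2
depth(f(f(v, v), h(v, v))) = 1 + max(1, 1) = 2
depth(f(h(f(v, v), h(v, v)), f(f(v, v), h(v, v)))) = 1 + max(2, 2) = 3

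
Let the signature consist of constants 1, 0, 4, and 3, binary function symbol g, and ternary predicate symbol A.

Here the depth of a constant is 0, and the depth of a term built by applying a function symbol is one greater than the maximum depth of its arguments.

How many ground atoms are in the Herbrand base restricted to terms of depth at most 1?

8000

First count ground terms of depth ≤ 1.
If N_k denotes the number of depth-≤k ground terms, the 4 constants give N_0 = 4, and each function symbol of arity r contributes N_{k-1}^r new terms at level k: N_k = 4 + N_{k-1}^2.
N_0 = 4
N_1 = 4 + 4^2 = 20
So |H| = 20.
A ground atom is a predicate applied to a tuple of terms from H, so the count is the sum over predicates of |H|^arity:
  A: 20^3 = 8000
Total ground atoms: 8000.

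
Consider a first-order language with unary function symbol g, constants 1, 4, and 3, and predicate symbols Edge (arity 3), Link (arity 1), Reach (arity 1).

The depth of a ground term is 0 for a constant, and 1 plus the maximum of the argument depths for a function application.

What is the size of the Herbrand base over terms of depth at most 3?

First count ground terms of depth ≤ 3.
Let N_k count ground terms of depth at most k. Each non-constant term of depth ≤ k is some function symbol applied to depth-≤(k−1) arguments, giving N_k = 3 + N_{k-1}.
N_0 = 3
N_1 = 3 + 3 = 6
N_2 = 3 + 6 = 9
N_3 = 3 + 9 = 12
Explicitly: 1, 4, 3, g(1), g(4), g(3), g(g(1)), g(g(4)), g(g(3)), g(g(g(1))), g(g(g(4))), g(g(g(3))).
So |H| = 12.
Ground atoms are formed by filling each argument slot of a predicate with a term from H, so an r-ary predicate gives |H|^r atoms:
  Edge: 12^3 = 1728;  Link: 12;  Reach: 12
Total ground atoms: 1728 + 12 + 12 = 1752.

1752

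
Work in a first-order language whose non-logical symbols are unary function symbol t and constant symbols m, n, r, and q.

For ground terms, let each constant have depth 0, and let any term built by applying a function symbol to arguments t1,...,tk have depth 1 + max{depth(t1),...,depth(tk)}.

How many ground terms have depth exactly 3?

4

If N_k denotes the number of depth-≤k ground terms, the 4 constants give N_0 = 4, and each function symbol of arity r contributes N_{k-1}^r new terms at level k: N_k = 4 + N_{k-1}.
N_0 = 4
N_1 = 4 + 4 = 8
N_2 = 4 + 8 = 12
N_3 = 4 + 12 = 16
Terms of depth exactly 3: N_3 − N_2 = 16 − 12 = 4.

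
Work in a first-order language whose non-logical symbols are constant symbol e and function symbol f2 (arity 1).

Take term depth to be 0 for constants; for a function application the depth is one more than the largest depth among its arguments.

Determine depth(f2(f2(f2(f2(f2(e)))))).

depth(f2(e)) = 1 + depth(e) = 1 + 0 = 1
depth(f2(f2(e))) = 1 + depth(f2(e)) = 1 + 1 = 2
depth(f2(f2(f2(e)))) = 1 + depth(f2(f2(e))) = 1 + 2 = 3
depth(f2(f2(f2(f2(e))))) = 1 + depth(f2(f2(f2(e)))) = 1 + 3 = 4
depth(f2(f2(f2(f2(f2(e)))))) = 1 + depth(f2(f2(f2(f2(e))))) = 1 + 4 = 5

5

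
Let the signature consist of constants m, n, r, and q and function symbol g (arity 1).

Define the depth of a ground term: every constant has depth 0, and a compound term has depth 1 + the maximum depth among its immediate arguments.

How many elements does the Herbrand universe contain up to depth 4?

Let N_k count ground terms of depth at most k. Each non-constant term of depth ≤ k is some function symbol applied to depth-≤(k−1) arguments, giving N_k = 4 + N_{k-1}.
N_0 = 4
N_1 = 4 + 4 = 8
N_2 = 4 + 8 = 12
N_3 = 4 + 12 = 16
N_4 = 4 + 16 = 20

20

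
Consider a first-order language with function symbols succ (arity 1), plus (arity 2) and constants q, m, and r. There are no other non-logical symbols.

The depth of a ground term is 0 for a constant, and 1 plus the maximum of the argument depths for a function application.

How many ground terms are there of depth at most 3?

Let N_k count ground terms of depth at most k. Each non-constant term of depth ≤ k is some function symbol applied to depth-≤(k−1) arguments, giving N_k = 3 + N_{k-1} + N_{k-1}^2.
N_0 = 3
N_1 = 3 + 3 + 3^2 = 15
N_2 = 3 + 15 + 15^2 = 243
N_3 = 3 + 243 + 243^2 = 59295

59295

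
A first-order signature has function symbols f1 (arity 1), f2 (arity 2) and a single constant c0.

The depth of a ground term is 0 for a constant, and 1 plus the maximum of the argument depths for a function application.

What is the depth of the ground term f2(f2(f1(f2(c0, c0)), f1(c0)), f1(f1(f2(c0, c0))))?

depth(f2(c0, c0)) = 1 + max(0, 0) = 1
depth(f1(f2(c0, c0))) = 1 + depth(f2(c0, c0)) = 1 + 1 = 2
depth(f1(c0)) = 1 + depth(c0) = 1 + 0 = 1
depth(f2(f1(f2(c0, c0)), f1(c0))) = 1 + max(2, 1) = 3
depth(f1(f1(f2(c0, c0)))) = 1 + depth(f1(f2(c0, c0))) = 1 + 2 = 3
depth(f2(f2(f1(f2(c0, c0)), f1(c0)), f1(f1(f2(c0, c0))))) = 1 + max(3, 3) = 4

4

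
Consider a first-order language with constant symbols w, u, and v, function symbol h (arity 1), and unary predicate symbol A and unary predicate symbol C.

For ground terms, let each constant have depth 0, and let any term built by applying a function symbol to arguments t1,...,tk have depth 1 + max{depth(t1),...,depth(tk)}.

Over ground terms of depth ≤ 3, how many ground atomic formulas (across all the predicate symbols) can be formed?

First count ground terms of depth ≤ 3.
Write N_k for the number of ground terms of depth ≤ k. A term of depth ≤ k is either a constant or a function symbol applied to arguments of depth ≤ k−1, so N_k = 3 + N_{k-1}.
N_0 = 3
N_1 = 3 + 3 = 6
N_2 = 3 + 6 = 9
N_3 = 3 + 9 = 12
Explicitly: w, u, v, h(w), h(u), h(v), h(h(w)), h(h(u)), h(h(v)), h(h(h(w))), h(h(h(u))), h(h(h(v))).
So |H| = 12.
For each predicate symbol, the number of ground atoms is |H| raised to its arity; summing:
  A: 12;  C: 12
Total ground atoms: 12 + 12 = 24.

24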